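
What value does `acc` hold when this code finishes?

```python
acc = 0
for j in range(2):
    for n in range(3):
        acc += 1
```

Let's trace through this code step by step.

Initialize: acc = 0
Entering loop: for j in range(2):

After execution: acc = 6
6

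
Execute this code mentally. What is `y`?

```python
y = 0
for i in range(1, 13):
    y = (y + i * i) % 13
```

Let's trace through this code step by step.

Initialize: y = 0
Entering loop: for i in range(1, 13):

After execution: y = 0
0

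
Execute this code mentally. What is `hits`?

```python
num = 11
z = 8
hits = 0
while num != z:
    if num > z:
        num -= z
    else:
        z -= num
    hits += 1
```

Let's trace through this code step by step.

Initialize: num = 11
Initialize: z = 8
Initialize: hits = 0
Entering loop: while num != z:

After execution: hits = 5
5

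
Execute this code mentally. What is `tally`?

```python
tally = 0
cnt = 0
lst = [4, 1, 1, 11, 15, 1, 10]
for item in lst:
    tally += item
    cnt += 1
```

Let's trace through this code step by step.

Initialize: tally = 0
Initialize: cnt = 0
Initialize: lst = [4, 1, 1, 11, 15, 1, 10]
Entering loop: for item in lst:

After execution: tally = 43
43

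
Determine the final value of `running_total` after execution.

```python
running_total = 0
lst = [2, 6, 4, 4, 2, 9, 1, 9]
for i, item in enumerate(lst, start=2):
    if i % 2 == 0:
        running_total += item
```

Let's trace through this code step by step.

Initialize: running_total = 0
Initialize: lst = [2, 6, 4, 4, 2, 9, 1, 9]
Entering loop: for i, item in enumerate(lst, start=2):

After execution: running_total = 9
9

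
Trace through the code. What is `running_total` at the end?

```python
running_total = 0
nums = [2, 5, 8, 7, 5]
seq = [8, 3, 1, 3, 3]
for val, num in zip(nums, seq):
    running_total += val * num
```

Let's trace through this code step by step.

Initialize: running_total = 0
Initialize: nums = [2, 5, 8, 7, 5]
Initialize: seq = [8, 3, 1, 3, 3]
Entering loop: for val, num in zip(nums, seq):

After execution: running_total = 75
75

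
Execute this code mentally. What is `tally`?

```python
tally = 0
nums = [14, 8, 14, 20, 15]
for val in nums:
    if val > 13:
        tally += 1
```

Let's trace through this code step by step.

Initialize: tally = 0
Initialize: nums = [14, 8, 14, 20, 15]
Entering loop: for val in nums:

After execution: tally = 4
4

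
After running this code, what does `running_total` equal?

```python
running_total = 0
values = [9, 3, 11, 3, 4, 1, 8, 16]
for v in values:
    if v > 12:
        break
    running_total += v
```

Let's trace through this code step by step.

Initialize: running_total = 0
Initialize: values = [9, 3, 11, 3, 4, 1, 8, 16]
Entering loop: for v in values:

After execution: running_total = 39
39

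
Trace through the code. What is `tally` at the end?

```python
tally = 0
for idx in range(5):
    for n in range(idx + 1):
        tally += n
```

Let's trace through this code step by step.

Initialize: tally = 0
Entering loop: for idx in range(5):

After execution: tally = 20
20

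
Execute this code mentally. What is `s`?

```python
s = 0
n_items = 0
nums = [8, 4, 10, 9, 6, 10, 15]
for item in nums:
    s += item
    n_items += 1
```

Let's trace through this code step by step.

Initialize: s = 0
Initialize: n_items = 0
Initialize: nums = [8, 4, 10, 9, 6, 10, 15]
Entering loop: for item in nums:

After execution: s = 62
62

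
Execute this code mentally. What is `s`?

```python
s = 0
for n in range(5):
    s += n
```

Let's trace through this code step by step.

Initialize: s = 0
Entering loop: for n in range(5):

After execution: s = 10
10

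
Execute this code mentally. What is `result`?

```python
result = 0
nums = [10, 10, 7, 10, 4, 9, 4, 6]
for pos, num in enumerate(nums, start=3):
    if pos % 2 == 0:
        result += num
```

Let's trace through this code step by step.

Initialize: result = 0
Initialize: nums = [10, 10, 7, 10, 4, 9, 4, 6]
Entering loop: for pos, num in enumerate(nums, start=3):

After execution: result = 35
35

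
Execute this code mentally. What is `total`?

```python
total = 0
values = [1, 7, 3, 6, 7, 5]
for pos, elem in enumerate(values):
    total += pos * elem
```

Let's trace through this code step by step.

Initialize: total = 0
Initialize: values = [1, 7, 3, 6, 7, 5]
Entering loop: for pos, elem in enumerate(values):

After execution: total = 84
84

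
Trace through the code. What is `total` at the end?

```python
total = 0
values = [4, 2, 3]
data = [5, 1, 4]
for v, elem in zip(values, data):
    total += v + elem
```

Let's trace through this code step by step.

Initialize: total = 0
Initialize: values = [4, 2, 3]
Initialize: data = [5, 1, 4]
Entering loop: for v, elem in zip(values, data):

After execution: total = 19
19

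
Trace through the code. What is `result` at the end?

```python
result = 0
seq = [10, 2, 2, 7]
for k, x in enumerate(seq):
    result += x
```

Let's trace through this code step by step.

Initialize: result = 0
Initialize: seq = [10, 2, 2, 7]
Entering loop: for k, x in enumerate(seq):

After execution: result = 21
21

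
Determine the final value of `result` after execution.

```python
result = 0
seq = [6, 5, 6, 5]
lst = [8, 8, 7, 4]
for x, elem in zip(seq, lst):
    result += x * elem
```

Let's trace through this code step by step.

Initialize: result = 0
Initialize: seq = [6, 5, 6, 5]
Initialize: lst = [8, 8, 7, 4]
Entering loop: for x, elem in zip(seq, lst):

After execution: result = 150
150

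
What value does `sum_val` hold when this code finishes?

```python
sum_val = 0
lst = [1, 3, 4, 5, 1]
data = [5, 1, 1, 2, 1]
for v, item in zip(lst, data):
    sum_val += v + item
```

Let's trace through this code step by step.

Initialize: sum_val = 0
Initialize: lst = [1, 3, 4, 5, 1]
Initialize: data = [5, 1, 1, 2, 1]
Entering loop: for v, item in zip(lst, data):

After execution: sum_val = 24
24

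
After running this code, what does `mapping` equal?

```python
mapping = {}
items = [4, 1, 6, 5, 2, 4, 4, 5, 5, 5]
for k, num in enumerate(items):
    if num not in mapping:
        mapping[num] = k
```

Let's trace through this code step by step.

Initialize: mapping = {}
Initialize: items = [4, 1, 6, 5, 2, 4, 4, 5, 5, 5]
Entering loop: for k, num in enumerate(items):

After execution: mapping = {4: 0, 1: 1, 6: 2, 5: 3, 2: 4}
{4: 0, 1: 1, 6: 2, 5: 3, 2: 4}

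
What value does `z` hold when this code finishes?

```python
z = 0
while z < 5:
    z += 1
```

Let's trace through this code step by step.

Initialize: z = 0
Entering loop: while z < 5:

After execution: z = 5
5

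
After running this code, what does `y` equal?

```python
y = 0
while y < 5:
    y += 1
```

Let's trace through this code step by step.

Initialize: y = 0
Entering loop: while y < 5:

After execution: y = 5
5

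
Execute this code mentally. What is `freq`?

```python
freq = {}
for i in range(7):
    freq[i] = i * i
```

Let's trace through this code step by step.

Initialize: freq = {}
Entering loop: for i in range(7):

After execution: freq = {0: 0, 1: 1, 2: 4, 3: 9, 4: 16, 5: 25, 6: 36}
{0: 0, 1: 1, 2: 4, 3: 9, 4: 16, 5: 25, 6: 36}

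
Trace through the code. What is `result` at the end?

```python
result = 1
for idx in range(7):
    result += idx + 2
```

Let's trace through this code step by step.

Initialize: result = 1
Entering loop: for idx in range(7):

After execution: result = 36
36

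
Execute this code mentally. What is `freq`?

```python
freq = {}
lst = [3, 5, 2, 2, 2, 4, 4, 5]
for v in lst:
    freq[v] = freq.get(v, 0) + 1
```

Let's trace through this code step by step.

Initialize: freq = {}
Initialize: lst = [3, 5, 2, 2, 2, 4, 4, 5]
Entering loop: for v in lst:

After execution: freq = {3: 1, 5: 2, 2: 3, 4: 2}
{3: 1, 5: 2, 2: 3, 4: 2}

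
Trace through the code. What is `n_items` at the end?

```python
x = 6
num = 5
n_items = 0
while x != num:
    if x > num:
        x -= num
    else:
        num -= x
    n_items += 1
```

Let's trace through this code step by step.

Initialize: x = 6
Initialize: num = 5
Initialize: n_items = 0
Entering loop: while x != num:

After execution: n_items = 5
5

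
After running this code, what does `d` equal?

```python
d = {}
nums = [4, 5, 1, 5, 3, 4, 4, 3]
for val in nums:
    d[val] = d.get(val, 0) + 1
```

Let's trace through this code step by step.

Initialize: d = {}
Initialize: nums = [4, 5, 1, 5, 3, 4, 4, 3]
Entering loop: for val in nums:

After execution: d = {4: 3, 5: 2, 1: 1, 3: 2}
{4: 3, 5: 2, 1: 1, 3: 2}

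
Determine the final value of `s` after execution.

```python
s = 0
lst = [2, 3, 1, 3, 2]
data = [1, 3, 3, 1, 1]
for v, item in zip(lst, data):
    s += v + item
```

Let's trace through this code step by step.

Initialize: s = 0
Initialize: lst = [2, 3, 1, 3, 2]
Initialize: data = [1, 3, 3, 1, 1]
Entering loop: for v, item in zip(lst, data):

After execution: s = 20
20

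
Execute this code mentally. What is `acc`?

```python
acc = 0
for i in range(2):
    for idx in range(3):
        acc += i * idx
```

Let's trace through this code step by step.

Initialize: acc = 0
Entering loop: for i in range(2):

After execution: acc = 3
3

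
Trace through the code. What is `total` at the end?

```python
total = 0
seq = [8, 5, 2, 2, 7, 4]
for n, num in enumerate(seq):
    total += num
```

Let's trace through this code step by step.

Initialize: total = 0
Initialize: seq = [8, 5, 2, 2, 7, 4]
Entering loop: for n, num in enumerate(seq):

After execution: total = 28
28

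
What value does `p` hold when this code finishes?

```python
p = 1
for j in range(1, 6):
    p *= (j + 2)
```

Let's trace through this code step by step.

Initialize: p = 1
Entering loop: for j in range(1, 6):

After execution: p = 2520
2520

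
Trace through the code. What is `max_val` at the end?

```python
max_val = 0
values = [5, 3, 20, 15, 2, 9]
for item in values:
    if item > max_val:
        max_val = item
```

Let's trace through this code step by step.

Initialize: max_val = 0
Initialize: values = [5, 3, 20, 15, 2, 9]
Entering loop: for item in values:

After execution: max_val = 20
20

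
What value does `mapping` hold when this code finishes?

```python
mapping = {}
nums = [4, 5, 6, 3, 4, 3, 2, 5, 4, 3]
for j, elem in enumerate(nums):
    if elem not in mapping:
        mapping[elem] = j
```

Let's trace through this code step by step.

Initialize: mapping = {}
Initialize: nums = [4, 5, 6, 3, 4, 3, 2, 5, 4, 3]
Entering loop: for j, elem in enumerate(nums):

After execution: mapping = {4: 0, 5: 1, 6: 2, 3: 3, 2: 6}
{4: 0, 5: 1, 6: 2, 3: 3, 2: 6}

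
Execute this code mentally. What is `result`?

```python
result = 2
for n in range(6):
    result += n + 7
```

Let's trace through this code step by step.

Initialize: result = 2
Entering loop: for n in range(6):

After execution: result = 59
59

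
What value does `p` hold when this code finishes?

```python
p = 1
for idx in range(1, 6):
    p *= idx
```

Let's trace through this code step by step.

Initialize: p = 1
Entering loop: for idx in range(1, 6):

After execution: p = 120
120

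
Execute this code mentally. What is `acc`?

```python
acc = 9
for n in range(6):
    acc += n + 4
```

Let's trace through this code step by step.

Initialize: acc = 9
Entering loop: for n in range(6):

After execution: acc = 48
48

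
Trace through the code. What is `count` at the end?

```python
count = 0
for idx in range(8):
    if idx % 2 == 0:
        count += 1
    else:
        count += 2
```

Let's trace through this code step by step.

Initialize: count = 0
Entering loop: for idx in range(8):

After execution: count = 12
12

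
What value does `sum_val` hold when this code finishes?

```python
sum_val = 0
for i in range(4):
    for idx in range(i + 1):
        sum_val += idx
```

Let's trace through this code step by step.

Initialize: sum_val = 0
Entering loop: for i in range(4):

After execution: sum_val = 10
10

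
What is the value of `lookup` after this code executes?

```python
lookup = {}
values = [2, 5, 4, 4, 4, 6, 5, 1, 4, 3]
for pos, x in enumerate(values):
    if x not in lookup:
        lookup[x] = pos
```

Let's trace through this code step by step.

Initialize: lookup = {}
Initialize: values = [2, 5, 4, 4, 4, 6, 5, 1, 4, 3]
Entering loop: for pos, x in enumerate(values):

After execution: lookup = {2: 0, 5: 1, 4: 2, 6: 5, 1: 7, 3: 9}
{2: 0, 5: 1, 4: 2, 6: 5, 1: 7, 3: 9}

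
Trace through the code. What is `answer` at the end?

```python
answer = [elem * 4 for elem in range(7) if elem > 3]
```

Let's trace through this code step by step.

Initialize: answer = [elem * 4 for elem in range(7) if elem > 3]

After execution: answer = [16, 20, 24]
[16, 20, 24]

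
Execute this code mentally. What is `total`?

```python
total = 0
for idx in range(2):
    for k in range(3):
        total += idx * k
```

Let's trace through this code step by step.

Initialize: total = 0
Entering loop: for idx in range(2):

After execution: total = 3
3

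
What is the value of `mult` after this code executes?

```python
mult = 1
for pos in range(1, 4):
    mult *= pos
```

Let's trace through this code step by step.

Initialize: mult = 1
Entering loop: for pos in range(1, 4):

After execution: mult = 6
6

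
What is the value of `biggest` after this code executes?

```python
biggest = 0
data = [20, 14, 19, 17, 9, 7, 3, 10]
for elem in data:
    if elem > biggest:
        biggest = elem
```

Let's trace through this code step by step.

Initialize: biggest = 0
Initialize: data = [20, 14, 19, 17, 9, 7, 3, 10]
Entering loop: for elem in data:

After execution: biggest = 20
20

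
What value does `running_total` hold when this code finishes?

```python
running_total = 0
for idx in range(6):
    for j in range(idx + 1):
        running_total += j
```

Let's trace through this code step by step.

Initialize: running_total = 0
Entering loop: for idx in range(6):

After execution: running_total = 35
35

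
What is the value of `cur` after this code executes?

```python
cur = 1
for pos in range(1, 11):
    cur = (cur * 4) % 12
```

Let's trace through this code step by step.

Initialize: cur = 1
Entering loop: for pos in range(1, 11):

After execution: cur = 4
4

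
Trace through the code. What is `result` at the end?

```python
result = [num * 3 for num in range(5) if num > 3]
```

Let's trace through this code step by step.

Initialize: result = [num * 3 for num in range(5) if num > 3]

After execution: result = [12]
[12]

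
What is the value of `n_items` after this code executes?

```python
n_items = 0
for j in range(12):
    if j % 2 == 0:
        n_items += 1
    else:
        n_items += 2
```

Let's trace through this code step by step.

Initialize: n_items = 0
Entering loop: for j in range(12):

After execution: n_items = 18
18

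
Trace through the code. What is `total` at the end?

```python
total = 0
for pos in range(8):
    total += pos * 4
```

Let's trace through this code step by step.

Initialize: total = 0
Entering loop: for pos in range(8):

After execution: total = 112
112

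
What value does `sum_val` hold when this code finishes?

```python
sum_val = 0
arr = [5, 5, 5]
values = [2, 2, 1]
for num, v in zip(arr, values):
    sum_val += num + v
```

Let's trace through this code step by step.

Initialize: sum_val = 0
Initialize: arr = [5, 5, 5]
Initialize: values = [2, 2, 1]
Entering loop: for num, v in zip(arr, values):

After execution: sum_val = 20
20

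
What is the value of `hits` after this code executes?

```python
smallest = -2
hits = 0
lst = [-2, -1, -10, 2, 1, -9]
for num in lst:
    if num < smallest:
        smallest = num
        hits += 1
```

Let's trace through this code step by step.

Initialize: smallest = -2
Initialize: hits = 0
Initialize: lst = [-2, -1, -10, 2, 1, -9]
Entering loop: for num in lst:

After execution: hits = 1
1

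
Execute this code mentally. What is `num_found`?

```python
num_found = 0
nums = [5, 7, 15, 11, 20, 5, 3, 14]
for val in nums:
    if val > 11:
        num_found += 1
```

Let's trace through this code step by step.

Initialize: num_found = 0
Initialize: nums = [5, 7, 15, 11, 20, 5, 3, 14]
Entering loop: for val in nums:

After execution: num_found = 3
3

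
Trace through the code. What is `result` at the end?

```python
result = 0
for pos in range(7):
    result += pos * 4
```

Let's trace through this code step by step.

Initialize: result = 0
Entering loop: for pos in range(7):

After execution: result = 84
84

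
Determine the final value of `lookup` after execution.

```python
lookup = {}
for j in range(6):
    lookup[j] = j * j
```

Let's trace through this code step by step.

Initialize: lookup = {}
Entering loop: for j in range(6):

After execution: lookup = {0: 0, 1: 1, 2: 4, 3: 9, 4: 16, 5: 25}
{0: 0, 1: 1, 2: 4, 3: 9, 4: 16, 5: 25}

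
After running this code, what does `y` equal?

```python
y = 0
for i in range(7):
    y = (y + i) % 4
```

Let's trace through this code step by step.

Initialize: y = 0
Entering loop: for i in range(7):

After execution: y = 1
1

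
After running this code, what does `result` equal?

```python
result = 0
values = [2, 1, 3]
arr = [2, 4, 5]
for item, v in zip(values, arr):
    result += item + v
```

Let's trace through this code step by step.

Initialize: result = 0
Initialize: values = [2, 1, 3]
Initialize: arr = [2, 4, 5]
Entering loop: for item, v in zip(values, arr):

After execution: result = 17
17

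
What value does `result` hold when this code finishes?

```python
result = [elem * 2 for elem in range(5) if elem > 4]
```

Let's trace through this code step by step.

Initialize: result = [elem * 2 for elem in range(5) if elem > 4]

After execution: result = []
[]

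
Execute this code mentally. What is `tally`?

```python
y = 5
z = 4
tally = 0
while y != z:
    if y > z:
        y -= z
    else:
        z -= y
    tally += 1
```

Let's trace through this code step by step.

Initialize: y = 5
Initialize: z = 4
Initialize: tally = 0
Entering loop: while y != z:

After execution: tally = 4
4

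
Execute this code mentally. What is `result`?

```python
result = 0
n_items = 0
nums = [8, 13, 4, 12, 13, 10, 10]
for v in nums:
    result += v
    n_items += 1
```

Let's trace through this code step by step.

Initialize: result = 0
Initialize: n_items = 0
Initialize: nums = [8, 13, 4, 12, 13, 10, 10]
Entering loop: for v in nums:

After execution: result = 70
70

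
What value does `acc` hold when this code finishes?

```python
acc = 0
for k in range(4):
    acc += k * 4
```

Let's trace through this code step by step.

Initialize: acc = 0
Entering loop: for k in range(4):

After execution: acc = 24
24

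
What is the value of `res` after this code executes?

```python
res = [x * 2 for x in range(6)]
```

Let's trace through this code step by step.

Initialize: res = [x * 2 for x in range(6)]

After execution: res = [0, 2, 4, 6, 8, 10]
[0, 2, 4, 6, 8, 10]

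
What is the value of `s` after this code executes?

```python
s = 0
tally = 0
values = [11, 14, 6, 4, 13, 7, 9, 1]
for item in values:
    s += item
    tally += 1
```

Let's trace through this code step by step.

Initialize: s = 0
Initialize: tally = 0
Initialize: values = [11, 14, 6, 4, 13, 7, 9, 1]
Entering loop: for item in values:

After execution: s = 65
65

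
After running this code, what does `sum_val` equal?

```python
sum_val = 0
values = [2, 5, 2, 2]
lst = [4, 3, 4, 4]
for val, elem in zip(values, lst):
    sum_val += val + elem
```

Let's trace through this code step by step.

Initialize: sum_val = 0
Initialize: values = [2, 5, 2, 2]
Initialize: lst = [4, 3, 4, 4]
Entering loop: for val, elem in zip(values, lst):

After execution: sum_val = 26
26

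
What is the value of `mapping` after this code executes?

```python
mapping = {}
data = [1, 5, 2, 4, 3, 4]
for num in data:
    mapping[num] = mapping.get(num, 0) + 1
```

Let's trace through this code step by step.

Initialize: mapping = {}
Initialize: data = [1, 5, 2, 4, 3, 4]
Entering loop: for num in data:

After execution: mapping = {1: 1, 5: 1, 2: 1, 4: 2, 3: 1}
{1: 1, 5: 1, 2: 1, 4: 2, 3: 1}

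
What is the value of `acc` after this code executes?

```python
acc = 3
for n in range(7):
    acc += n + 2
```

Let's trace through this code step by step.

Initialize: acc = 3
Entering loop: for n in range(7):

After execution: acc = 38
38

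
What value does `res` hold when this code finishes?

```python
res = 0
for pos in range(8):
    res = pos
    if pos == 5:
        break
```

Let's trace through this code step by step.

Initialize: res = 0
Entering loop: for pos in range(8):

After execution: res = 5
5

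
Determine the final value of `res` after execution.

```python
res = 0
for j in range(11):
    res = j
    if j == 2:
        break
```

Let's trace through this code step by step.

Initialize: res = 0
Entering loop: for j in range(11):

After execution: res = 2
2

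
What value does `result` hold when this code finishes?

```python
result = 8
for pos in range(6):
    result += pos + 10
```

Let's trace through this code step by step.

Initialize: result = 8
Entering loop: for pos in range(6):

After execution: result = 83
83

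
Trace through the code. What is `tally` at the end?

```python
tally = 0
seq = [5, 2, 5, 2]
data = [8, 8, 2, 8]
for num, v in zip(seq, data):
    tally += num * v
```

Let's trace through this code step by step.

Initialize: tally = 0
Initialize: seq = [5, 2, 5, 2]
Initialize: data = [8, 8, 2, 8]
Entering loop: for num, v in zip(seq, data):

After execution: tally = 82
82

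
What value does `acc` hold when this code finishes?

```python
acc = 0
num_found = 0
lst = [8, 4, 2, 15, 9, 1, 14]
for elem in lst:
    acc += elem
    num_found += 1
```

Let's trace through this code step by step.

Initialize: acc = 0
Initialize: num_found = 0
Initialize: lst = [8, 4, 2, 15, 9, 1, 14]
Entering loop: for elem in lst:

After execution: acc = 53
53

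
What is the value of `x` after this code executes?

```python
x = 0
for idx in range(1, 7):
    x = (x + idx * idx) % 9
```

Let's trace through this code step by step.

Initialize: x = 0
Entering loop: for idx in range(1, 7):

After execution: x = 1
1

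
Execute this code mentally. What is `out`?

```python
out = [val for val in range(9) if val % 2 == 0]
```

Let's trace through this code step by step.

Initialize: out = [val for val in range(9) if val % 2 == 0]

After execution: out = [0, 2, 4, 6, 8]
[0, 2, 4, 6, 8]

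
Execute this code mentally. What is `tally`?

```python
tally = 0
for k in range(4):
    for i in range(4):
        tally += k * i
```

Let's trace through this code step by step.

Initialize: tally = 0
Entering loop: for k in range(4):

After execution: tally = 36
36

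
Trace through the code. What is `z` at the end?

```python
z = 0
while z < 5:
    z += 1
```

Let's trace through this code step by step.

Initialize: z = 0
Entering loop: while z < 5:

After execution: z = 5
5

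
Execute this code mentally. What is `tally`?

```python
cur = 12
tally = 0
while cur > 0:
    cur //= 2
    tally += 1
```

Let's trace through this code step by step.

Initialize: cur = 12
Initialize: tally = 0
Entering loop: while cur > 0:

After execution: tally = 4
4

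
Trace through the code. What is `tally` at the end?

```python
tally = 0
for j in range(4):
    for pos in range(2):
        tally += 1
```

Let's trace through this code step by step.

Initialize: tally = 0
Entering loop: for j in range(4):

After execution: tally = 8
8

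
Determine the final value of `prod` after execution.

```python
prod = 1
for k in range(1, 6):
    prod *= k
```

Let's trace through this code step by step.

Initialize: prod = 1
Entering loop: for k in range(1, 6):

After execution: prod = 120
120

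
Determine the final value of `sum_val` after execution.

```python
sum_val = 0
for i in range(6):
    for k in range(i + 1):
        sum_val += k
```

Let's trace through this code step by step.

Initialize: sum_val = 0
Entering loop: for i in range(6):

After execution: sum_val = 35
35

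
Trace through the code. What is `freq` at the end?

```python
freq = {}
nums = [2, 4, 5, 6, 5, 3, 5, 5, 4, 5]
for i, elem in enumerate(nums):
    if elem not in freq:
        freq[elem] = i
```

Let's trace through this code step by step.

Initialize: freq = {}
Initialize: nums = [2, 4, 5, 6, 5, 3, 5, 5, 4, 5]
Entering loop: for i, elem in enumerate(nums):

After execution: freq = {2: 0, 4: 1, 5: 2, 6: 3, 3: 5}
{2: 0, 4: 1, 5: 2, 6: 3, 3: 5}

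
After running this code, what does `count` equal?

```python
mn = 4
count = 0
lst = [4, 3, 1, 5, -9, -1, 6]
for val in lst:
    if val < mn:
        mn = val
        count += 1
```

Let's trace through this code step by step.

Initialize: mn = 4
Initialize: count = 0
Initialize: lst = [4, 3, 1, 5, -9, -1, 6]
Entering loop: for val in lst:

After execution: count = 3
3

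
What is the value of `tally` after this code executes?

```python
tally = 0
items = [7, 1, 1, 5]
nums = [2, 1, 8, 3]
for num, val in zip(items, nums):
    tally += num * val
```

Let's trace through this code step by step.

Initialize: tally = 0
Initialize: items = [7, 1, 1, 5]
Initialize: nums = [2, 1, 8, 3]
Entering loop: for num, val in zip(items, nums):

After execution: tally = 38
38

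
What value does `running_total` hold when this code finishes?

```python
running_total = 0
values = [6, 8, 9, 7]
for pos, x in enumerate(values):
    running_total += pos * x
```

Let's trace through this code step by step.

Initialize: running_total = 0
Initialize: values = [6, 8, 9, 7]
Entering loop: for pos, x in enumerate(values):

After execution: running_total = 47
47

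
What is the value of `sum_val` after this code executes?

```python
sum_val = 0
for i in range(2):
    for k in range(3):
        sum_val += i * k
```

Let's trace through this code step by step.

Initialize: sum_val = 0
Entering loop: for i in range(2):

After execution: sum_val = 3
3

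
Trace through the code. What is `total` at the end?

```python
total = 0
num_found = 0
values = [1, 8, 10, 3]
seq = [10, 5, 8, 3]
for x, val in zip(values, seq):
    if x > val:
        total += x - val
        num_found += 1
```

Let's trace through this code step by step.

Initialize: total = 0
Initialize: num_found = 0
Initialize: values = [1, 8, 10, 3]
Initialize: seq = [10, 5, 8, 3]
Entering loop: for x, val in zip(values, seq):

After execution: total = 5
5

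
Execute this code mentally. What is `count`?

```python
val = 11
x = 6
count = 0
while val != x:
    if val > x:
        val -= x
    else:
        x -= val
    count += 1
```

Let's trace through this code step by step.

Initialize: val = 11
Initialize: x = 6
Initialize: count = 0
Entering loop: while val != x:

After execution: count = 6
6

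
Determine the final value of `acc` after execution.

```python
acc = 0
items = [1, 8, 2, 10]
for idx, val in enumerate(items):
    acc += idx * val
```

Let's trace through this code step by step.

Initialize: acc = 0
Initialize: items = [1, 8, 2, 10]
Entering loop: for idx, val in enumerate(items):

After execution: acc = 42
42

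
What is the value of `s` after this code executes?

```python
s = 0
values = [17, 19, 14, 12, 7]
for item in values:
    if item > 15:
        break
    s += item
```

Let's trace through this code step by step.

Initialize: s = 0
Initialize: values = [17, 19, 14, 12, 7]
Entering loop: for item in values:

After execution: s = 0
0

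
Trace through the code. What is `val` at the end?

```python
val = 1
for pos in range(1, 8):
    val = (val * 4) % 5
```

Let's trace through this code step by step.

Initialize: val = 1
Entering loop: for pos in range(1, 8):

After execution: val = 4
4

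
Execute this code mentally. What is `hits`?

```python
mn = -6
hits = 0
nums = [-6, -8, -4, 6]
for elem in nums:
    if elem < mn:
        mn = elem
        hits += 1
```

Let's trace through this code step by step.

Initialize: mn = -6
Initialize: hits = 0
Initialize: nums = [-6, -8, -4, 6]
Entering loop: for elem in nums:

After execution: hits = 1
1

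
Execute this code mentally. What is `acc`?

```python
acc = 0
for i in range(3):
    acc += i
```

Let's trace through this code step by step.

Initialize: acc = 0
Entering loop: for i in range(3):

After execution: acc = 3
3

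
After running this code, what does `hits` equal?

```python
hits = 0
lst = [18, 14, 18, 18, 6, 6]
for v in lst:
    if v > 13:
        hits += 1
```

Let's trace through this code step by step.

Initialize: hits = 0
Initialize: lst = [18, 14, 18, 18, 6, 6]
Entering loop: for v in lst:

After execution: hits = 4
4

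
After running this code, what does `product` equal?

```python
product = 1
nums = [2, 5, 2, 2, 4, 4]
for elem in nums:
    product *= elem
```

Let's trace through this code step by step.

Initialize: product = 1
Initialize: nums = [2, 5, 2, 2, 4, 4]
Entering loop: for elem in nums:

After execution: product = 640
640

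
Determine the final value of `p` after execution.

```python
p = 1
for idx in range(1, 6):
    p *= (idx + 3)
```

Let's trace through this code step by step.

Initialize: p = 1
Entering loop: for idx in range(1, 6):

After execution: p = 6720
6720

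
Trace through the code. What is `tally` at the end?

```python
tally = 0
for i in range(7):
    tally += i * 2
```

Let's trace through this code step by step.

Initialize: tally = 0
Entering loop: for i in range(7):

After execution: tally = 42
42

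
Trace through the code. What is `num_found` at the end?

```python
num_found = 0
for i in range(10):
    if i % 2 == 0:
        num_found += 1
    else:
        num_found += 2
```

Let's trace through this code step by step.

Initialize: num_found = 0
Entering loop: for i in range(10):

After execution: num_found = 15
15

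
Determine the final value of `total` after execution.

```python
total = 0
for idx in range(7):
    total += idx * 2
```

Let's trace through this code step by step.

Initialize: total = 0
Entering loop: for idx in range(7):

After execution: total = 42
42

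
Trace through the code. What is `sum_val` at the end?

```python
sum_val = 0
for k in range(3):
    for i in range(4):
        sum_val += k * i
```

Let's trace through this code step by step.

Initialize: sum_val = 0
Entering loop: for k in range(3):

After execution: sum_val = 18
18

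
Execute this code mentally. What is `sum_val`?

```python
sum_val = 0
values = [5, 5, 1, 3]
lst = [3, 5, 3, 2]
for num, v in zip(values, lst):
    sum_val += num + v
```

Let's trace through this code step by step.

Initialize: sum_val = 0
Initialize: values = [5, 5, 1, 3]
Initialize: lst = [3, 5, 3, 2]
Entering loop: for num, v in zip(values, lst):

After execution: sum_val = 27
27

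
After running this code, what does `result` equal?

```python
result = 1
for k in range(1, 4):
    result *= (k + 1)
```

Let's trace through this code step by step.

Initialize: result = 1
Entering loop: for k in range(1, 4):

After execution: result = 24
24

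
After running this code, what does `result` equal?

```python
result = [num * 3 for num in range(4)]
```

Let's trace through this code step by step.

Initialize: result = [num * 3 for num in range(4)]

After execution: result = [0, 3, 6, 9]
[0, 3, 6, 9]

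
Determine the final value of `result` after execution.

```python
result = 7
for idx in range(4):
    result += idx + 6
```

Let's trace through this code step by step.

Initialize: result = 7
Entering loop: for idx in range(4):

After execution: result = 37
37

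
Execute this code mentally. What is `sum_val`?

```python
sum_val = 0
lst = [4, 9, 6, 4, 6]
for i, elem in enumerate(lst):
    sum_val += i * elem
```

Let's trace through this code step by step.

Initialize: sum_val = 0
Initialize: lst = [4, 9, 6, 4, 6]
Entering loop: for i, elem in enumerate(lst):

After execution: sum_val = 57
57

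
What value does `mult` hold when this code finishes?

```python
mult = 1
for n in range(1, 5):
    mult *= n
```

Let's trace through this code step by step.

Initialize: mult = 1
Entering loop: for n in range(1, 5):

After execution: mult = 24
24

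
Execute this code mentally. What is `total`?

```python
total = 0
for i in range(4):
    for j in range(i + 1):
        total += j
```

Let's trace through this code step by step.

Initialize: total = 0
Entering loop: for i in range(4):

After execution: total = 10
10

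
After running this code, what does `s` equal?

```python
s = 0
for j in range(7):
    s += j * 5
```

Let's trace through this code step by step.

Initialize: s = 0
Entering loop: for j in range(7):

After execution: s = 105
105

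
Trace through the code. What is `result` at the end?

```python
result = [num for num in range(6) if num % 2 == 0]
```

Let's trace through this code step by step.

Initialize: result = [num for num in range(6) if num % 2 == 0]

After execution: result = [0, 2, 4]
[0, 2, 4]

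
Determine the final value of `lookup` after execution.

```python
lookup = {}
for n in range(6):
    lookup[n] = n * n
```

Let's trace through this code step by step.

Initialize: lookup = {}
Entering loop: for n in range(6):

After execution: lookup = {0: 0, 1: 1, 2: 4, 3: 9, 4: 16, 5: 25}
{0: 0, 1: 1, 2: 4, 3: 9, 4: 16, 5: 25}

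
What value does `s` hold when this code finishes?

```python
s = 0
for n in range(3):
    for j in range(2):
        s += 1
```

Let's trace through this code step by step.

Initialize: s = 0
Entering loop: for n in range(3):

After execution: s = 6
6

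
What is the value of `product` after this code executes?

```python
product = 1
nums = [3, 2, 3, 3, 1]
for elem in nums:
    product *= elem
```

Let's trace through this code step by step.

Initialize: product = 1
Initialize: nums = [3, 2, 3, 3, 1]
Entering loop: for elem in nums:

After execution: product = 54
54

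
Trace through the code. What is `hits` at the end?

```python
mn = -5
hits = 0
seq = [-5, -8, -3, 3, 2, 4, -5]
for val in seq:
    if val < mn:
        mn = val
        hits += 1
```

Let's trace through this code step by step.

Initialize: mn = -5
Initialize: hits = 0
Initialize: seq = [-5, -8, -3, 3, 2, 4, -5]
Entering loop: for val in seq:

After execution: hits = 1
1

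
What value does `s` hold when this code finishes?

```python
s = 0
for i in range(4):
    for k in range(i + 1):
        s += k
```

Let's trace through this code step by step.

Initialize: s = 0
Entering loop: for i in range(4):

After execution: s = 10
10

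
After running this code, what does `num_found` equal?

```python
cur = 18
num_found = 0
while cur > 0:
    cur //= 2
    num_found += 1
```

Let's trace through this code step by step.

Initialize: cur = 18
Initialize: num_found = 0
Entering loop: while cur > 0:

After execution: num_found = 5
5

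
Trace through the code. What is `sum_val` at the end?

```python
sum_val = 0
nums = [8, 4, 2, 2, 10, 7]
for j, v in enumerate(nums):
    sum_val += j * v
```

Let's trace through this code step by step.

Initialize: sum_val = 0
Initialize: nums = [8, 4, 2, 2, 10, 7]
Entering loop: for j, v in enumerate(nums):

After execution: sum_val = 89
89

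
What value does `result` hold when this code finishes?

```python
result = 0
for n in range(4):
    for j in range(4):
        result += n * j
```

Let's trace through this code step by step.

Initialize: result = 0
Entering loop: for n in range(4):

After execution: result = 36
36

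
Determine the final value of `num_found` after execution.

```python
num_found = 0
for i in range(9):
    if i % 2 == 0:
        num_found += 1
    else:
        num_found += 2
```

Let's trace through this code step by step.

Initialize: num_found = 0
Entering loop: for i in range(9):

After execution: num_found = 13
13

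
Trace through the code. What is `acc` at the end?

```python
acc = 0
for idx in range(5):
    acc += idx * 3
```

Let's trace through this code step by step.

Initialize: acc = 0
Entering loop: for idx in range(5):

After execution: acc = 30
30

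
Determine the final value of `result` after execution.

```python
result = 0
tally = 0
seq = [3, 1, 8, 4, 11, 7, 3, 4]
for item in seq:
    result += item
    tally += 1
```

Let's trace through this code step by step.

Initialize: result = 0
Initialize: tally = 0
Initialize: seq = [3, 1, 8, 4, 11, 7, 3, 4]
Entering loop: for item in seq:

After execution: result = 41
41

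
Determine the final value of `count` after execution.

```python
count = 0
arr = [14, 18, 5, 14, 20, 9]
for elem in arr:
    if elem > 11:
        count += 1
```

Let's trace through this code step by step.

Initialize: count = 0
Initialize: arr = [14, 18, 5, 14, 20, 9]
Entering loop: for elem in arr:

After execution: count = 4
4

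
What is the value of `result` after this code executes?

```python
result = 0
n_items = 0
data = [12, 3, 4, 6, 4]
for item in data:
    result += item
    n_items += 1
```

Let's trace through this code step by step.

Initialize: result = 0
Initialize: n_items = 0
Initialize: data = [12, 3, 4, 6, 4]
Entering loop: for item in data:

After execution: result = 29
29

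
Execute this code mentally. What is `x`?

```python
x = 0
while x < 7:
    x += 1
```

Let's trace through this code step by step.

Initialize: x = 0
Entering loop: while x < 7:

After execution: x = 7
7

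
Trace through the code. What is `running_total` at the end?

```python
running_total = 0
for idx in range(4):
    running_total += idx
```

Let's trace through this code step by step.

Initialize: running_total = 0
Entering loop: for idx in range(4):

After execution: running_total = 6
6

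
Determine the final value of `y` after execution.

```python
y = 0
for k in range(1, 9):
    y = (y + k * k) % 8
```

Let's trace through this code step by step.

Initialize: y = 0
Entering loop: for k in range(1, 9):

After execution: y = 4
4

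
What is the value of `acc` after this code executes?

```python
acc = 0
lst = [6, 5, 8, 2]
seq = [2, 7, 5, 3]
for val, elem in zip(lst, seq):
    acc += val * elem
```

Let's trace through this code step by step.

Initialize: acc = 0
Initialize: lst = [6, 5, 8, 2]
Initialize: seq = [2, 7, 5, 3]
Entering loop: for val, elem in zip(lst, seq):

After execution: acc = 93
93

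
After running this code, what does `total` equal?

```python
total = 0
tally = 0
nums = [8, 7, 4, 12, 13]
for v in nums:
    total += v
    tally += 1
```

Let's trace through this code step by step.

Initialize: total = 0
Initialize: tally = 0
Initialize: nums = [8, 7, 4, 12, 13]
Entering loop: for v in nums:

After execution: total = 44
44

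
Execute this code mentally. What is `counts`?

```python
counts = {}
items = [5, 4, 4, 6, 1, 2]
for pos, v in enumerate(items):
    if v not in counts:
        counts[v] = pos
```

Let's trace through this code step by step.

Initialize: counts = {}
Initialize: items = [5, 4, 4, 6, 1, 2]
Entering loop: for pos, v in enumerate(items):

After execution: counts = {5: 0, 4: 1, 6: 3, 1: 4, 2: 5}
{5: 0, 4: 1, 6: 3, 1: 4, 2: 5}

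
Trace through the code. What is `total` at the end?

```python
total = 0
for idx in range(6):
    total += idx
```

Let's trace through this code step by step.

Initialize: total = 0
Entering loop: for idx in range(6):

After execution: total = 15
15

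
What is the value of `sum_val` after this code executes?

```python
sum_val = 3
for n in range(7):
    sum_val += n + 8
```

Let's trace through this code step by step.

Initialize: sum_val = 3
Entering loop: for n in range(7):

After execution: sum_val = 80
80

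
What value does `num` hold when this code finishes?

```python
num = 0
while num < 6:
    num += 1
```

Let's trace through this code step by step.

Initialize: num = 0
Entering loop: while num < 6:

After execution: num = 6
6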